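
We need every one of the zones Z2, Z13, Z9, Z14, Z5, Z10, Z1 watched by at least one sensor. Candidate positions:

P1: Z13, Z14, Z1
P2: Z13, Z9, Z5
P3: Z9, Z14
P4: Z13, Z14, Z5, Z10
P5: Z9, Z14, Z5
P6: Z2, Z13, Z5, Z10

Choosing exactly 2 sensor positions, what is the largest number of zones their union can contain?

6

Choosing P1, P6 covers {Z2, Z13, Z14, Z5, Z10, Z1} — 6 zones.
No choice of 2 sensor positions does better; here Z9 is left uncovered.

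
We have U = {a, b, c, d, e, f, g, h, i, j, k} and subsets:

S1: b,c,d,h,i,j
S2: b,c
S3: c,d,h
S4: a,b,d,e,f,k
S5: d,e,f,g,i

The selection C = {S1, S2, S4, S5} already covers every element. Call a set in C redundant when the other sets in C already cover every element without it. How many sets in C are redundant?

1

Drop S1: h, j uncovered — not redundant.
Drop S2: the rest still cover every element — redundant.
Drop S4: a, k uncovered — not redundant.
Drop S5: g uncovered — not redundant.
1 redundant: S2.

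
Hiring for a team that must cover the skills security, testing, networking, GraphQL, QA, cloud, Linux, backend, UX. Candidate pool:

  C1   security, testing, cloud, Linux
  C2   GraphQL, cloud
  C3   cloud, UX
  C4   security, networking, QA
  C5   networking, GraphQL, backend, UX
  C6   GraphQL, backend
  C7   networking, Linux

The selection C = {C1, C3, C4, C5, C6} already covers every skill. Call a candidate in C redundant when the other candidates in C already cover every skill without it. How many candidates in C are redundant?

Drop C1: testing, Linux uncovered — not redundant.
Drop C3: the rest still cover every skill — redundant.
Drop C4: QA uncovered — not redundant.
Drop C5: the rest still cover every skill — redundant.
Drop C6: the rest still cover every skill — redundant.
3 redundant: C3, C5, C6.

3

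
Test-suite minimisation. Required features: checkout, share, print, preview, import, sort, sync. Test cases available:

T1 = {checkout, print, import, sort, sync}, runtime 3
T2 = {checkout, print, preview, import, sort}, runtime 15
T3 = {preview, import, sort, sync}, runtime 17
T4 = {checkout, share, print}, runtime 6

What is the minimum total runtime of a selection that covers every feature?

T3, T4 cover every feature at runtime 17 + 6 = 23.
Any cover uses at least 2 test cases; among all covering selections none totals below 23.

23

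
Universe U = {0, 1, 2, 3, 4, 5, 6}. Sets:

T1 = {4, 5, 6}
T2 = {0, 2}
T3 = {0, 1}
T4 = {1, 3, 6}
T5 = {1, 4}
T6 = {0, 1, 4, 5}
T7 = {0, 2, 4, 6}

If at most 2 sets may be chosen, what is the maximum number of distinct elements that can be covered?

Choosing T4, T6 covers {0, 1, 3, 4, 5, 6} — 6 elements.
No choice of 2 sets does better; here 2 is left uncovered.

6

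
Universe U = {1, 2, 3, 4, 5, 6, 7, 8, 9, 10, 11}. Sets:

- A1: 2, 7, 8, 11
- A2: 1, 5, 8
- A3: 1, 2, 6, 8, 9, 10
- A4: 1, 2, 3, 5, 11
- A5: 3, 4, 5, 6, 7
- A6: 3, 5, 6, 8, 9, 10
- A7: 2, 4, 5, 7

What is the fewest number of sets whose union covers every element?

3

A1, A3, A5 together cover {1, 2, 3, 4, 5, 6, 7, 8, 9, 10, 11} — every element.
No 2 of the 7 sets cover everything (all 21 pairs fall short), so 3 is minimum.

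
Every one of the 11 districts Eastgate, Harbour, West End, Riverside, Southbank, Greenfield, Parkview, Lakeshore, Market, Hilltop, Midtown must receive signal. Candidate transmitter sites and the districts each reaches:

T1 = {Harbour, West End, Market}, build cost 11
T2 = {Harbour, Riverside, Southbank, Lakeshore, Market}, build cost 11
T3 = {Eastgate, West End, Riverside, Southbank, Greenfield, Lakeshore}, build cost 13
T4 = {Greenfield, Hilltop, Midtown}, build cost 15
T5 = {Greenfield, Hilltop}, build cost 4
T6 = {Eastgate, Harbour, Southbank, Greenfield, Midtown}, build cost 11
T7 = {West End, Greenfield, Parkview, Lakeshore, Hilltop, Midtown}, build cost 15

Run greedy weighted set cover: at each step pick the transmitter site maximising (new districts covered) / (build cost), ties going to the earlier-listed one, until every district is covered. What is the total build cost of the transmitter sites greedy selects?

41

Pick 1: T5 adds 2 new (Greenfield, Hilltop) at build cost 4 (ratio 2/4).
Pick 2: T2 adds 5 new (Harbour, Riverside, Southbank, Lakeshore, Market) at build cost 11 (ratio 5/11).
Pick 3: T7 adds 3 new (West End, Parkview, Midtown) at build cost 15 (ratio 3/15).
Pick 4: T6 adds 1 new (Eastgate) at build cost 11 (ratio 1/11).
Greedy total build cost: 4 + 11 + 15 + 11 = 41. (The true optimum is 37, so greedy overshoots here.)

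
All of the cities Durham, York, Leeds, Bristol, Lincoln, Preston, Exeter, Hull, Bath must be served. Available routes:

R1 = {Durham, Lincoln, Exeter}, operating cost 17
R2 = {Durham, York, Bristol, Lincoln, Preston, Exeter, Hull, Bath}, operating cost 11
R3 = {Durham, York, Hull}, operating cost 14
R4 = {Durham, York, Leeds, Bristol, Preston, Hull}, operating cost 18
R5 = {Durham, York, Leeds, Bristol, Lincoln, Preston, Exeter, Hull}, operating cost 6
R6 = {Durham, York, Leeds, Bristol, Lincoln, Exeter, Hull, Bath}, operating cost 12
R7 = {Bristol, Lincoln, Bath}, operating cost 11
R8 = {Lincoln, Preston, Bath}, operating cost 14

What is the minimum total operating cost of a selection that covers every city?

R2, R5 cover every city at operating cost 11 + 6 = 17.
Any cover uses at least 2 routes; among all covering selections none totals below 17.

17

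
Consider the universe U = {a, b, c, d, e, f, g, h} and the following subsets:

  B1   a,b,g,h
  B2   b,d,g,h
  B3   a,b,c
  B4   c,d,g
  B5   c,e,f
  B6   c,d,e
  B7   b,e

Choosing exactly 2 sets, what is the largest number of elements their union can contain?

Choosing B1, B5 covers {a, b, c, e, f, g, h} — 7 elements.
No choice of 2 sets does better; here d is left uncovered.

7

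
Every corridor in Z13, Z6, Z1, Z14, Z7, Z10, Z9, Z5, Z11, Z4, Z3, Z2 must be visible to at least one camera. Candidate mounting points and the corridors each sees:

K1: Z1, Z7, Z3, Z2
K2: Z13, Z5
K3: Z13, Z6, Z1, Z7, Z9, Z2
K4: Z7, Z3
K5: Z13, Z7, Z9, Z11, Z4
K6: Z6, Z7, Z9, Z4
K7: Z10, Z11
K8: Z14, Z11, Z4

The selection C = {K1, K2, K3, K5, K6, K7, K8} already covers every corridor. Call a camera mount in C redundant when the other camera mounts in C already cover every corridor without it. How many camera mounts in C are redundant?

Drop K1: Z3 uncovered — not redundant.
Drop K2: Z5 uncovered — not redundant.
Drop K3: the rest still cover every corridor — redundant.
Drop K5: the rest still cover every corridor — redundant.
Drop K6: the rest still cover every corridor — redundant.
Drop K7: Z10 uncovered — not redundant.
Drop K8: Z14 uncovered — not redundant.
3 redundant: K3, K5, K6.

3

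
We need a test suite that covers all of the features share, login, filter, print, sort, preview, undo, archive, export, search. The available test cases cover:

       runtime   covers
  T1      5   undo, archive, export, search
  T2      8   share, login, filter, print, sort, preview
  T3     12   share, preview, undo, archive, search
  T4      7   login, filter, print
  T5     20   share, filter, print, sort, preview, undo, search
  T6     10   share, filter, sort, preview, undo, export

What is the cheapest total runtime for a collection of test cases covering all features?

T1, T2 cover every feature at runtime 5 + 8 = 13.
Any cover uses at least 2 test cases; among all covering selections none totals below 13.

13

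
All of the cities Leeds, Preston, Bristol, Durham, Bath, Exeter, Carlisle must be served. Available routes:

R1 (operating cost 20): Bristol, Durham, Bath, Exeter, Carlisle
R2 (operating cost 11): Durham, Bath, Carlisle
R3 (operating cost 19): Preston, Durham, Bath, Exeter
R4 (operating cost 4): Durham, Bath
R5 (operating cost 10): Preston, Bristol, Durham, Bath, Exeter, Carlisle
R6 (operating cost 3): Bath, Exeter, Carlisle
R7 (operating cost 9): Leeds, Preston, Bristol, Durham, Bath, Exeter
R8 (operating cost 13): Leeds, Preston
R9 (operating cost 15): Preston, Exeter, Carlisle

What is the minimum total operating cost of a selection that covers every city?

12

R6, R7 cover every city at operating cost 3 + 9 = 12.
Any cover uses at least 2 routes; among all covering selections none totals below 12.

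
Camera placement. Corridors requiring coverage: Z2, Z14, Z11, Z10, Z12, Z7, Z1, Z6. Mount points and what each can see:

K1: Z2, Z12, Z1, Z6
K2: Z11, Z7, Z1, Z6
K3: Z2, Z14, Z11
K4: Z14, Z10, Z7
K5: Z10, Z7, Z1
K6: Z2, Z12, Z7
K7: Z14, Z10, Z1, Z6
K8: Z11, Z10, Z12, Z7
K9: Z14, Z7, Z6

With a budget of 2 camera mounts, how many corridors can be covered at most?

7

Choosing K1, K4 covers {Z2, Z14, Z10, Z12, Z7, Z1, Z6} — 7 corridors.
No choice of 2 camera mounts does better; here Z11 is left uncovered.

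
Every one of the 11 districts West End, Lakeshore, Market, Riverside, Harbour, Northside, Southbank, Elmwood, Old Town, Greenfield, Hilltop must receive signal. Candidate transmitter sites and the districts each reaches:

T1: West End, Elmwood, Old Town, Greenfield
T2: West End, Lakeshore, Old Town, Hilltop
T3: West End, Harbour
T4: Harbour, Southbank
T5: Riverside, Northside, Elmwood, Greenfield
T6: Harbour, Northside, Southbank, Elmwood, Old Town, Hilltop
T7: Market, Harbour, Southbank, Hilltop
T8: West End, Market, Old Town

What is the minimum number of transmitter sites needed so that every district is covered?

3

T2, T5, T7 together cover {West End, Lakeshore, Market, Riverside, Harbour, Northside, Southbank, Elmwood, Old Town, Greenfield, Hilltop} — every district.
No 2 of the 8 transmitter sites cover everything (all 28 pairs fall short), so 3 is minimum.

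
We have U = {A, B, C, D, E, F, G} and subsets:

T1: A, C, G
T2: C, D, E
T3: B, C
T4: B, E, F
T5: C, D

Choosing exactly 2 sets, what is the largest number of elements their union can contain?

6

Choosing T1, T4 covers {A, B, C, E, F, G} — 6 elements.
No choice of 2 sets does better; here D is left uncovered.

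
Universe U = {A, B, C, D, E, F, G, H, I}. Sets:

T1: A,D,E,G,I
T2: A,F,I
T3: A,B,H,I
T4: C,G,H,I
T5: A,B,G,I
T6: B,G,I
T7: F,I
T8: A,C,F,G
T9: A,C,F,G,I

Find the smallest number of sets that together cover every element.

3

T1, T3, T8 together cover {A, B, C, D, E, F, G, H, I} — every element.
No 2 of the 9 sets cover everything (all 36 pairs fall short), so 3 is minimum.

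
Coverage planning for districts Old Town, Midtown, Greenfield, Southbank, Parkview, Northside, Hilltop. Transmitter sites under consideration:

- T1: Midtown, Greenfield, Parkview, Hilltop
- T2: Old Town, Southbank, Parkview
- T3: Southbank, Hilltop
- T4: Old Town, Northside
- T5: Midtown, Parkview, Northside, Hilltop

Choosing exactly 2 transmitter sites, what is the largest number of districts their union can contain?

Choosing T1, T2 covers {Old Town, Midtown, Greenfield, Southbank, Parkview, Hilltop} — 6 districts.
No choice of 2 transmitter sites does better; here Northside is left uncovered.

6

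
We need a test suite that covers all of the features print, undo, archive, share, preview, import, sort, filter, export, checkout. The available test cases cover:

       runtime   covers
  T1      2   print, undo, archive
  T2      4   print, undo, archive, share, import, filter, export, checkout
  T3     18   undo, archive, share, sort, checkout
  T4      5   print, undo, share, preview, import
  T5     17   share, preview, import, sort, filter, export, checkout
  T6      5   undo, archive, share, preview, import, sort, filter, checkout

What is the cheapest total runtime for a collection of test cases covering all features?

T2, T6 cover every feature at runtime 4 + 5 = 9.
Any cover uses at least 2 test cases; among all covering selections none totals below 9.

9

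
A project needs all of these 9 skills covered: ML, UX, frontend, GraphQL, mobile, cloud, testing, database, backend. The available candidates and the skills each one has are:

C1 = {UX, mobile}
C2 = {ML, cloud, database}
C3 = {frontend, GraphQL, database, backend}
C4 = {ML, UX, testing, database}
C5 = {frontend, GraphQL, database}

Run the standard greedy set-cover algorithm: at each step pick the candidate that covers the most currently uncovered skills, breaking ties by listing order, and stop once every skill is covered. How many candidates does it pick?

Pick 1: C3 covers 4 new skills (frontend, GraphQL, database, backend).
Pick 2: C4 covers 3 new skills (ML, UX, testing).
Pick 3: C1 covers 1 new skills (mobile).
Pick 4: C2 covers 1 new skills (cloud).
Greedy uses 4 candidates.

4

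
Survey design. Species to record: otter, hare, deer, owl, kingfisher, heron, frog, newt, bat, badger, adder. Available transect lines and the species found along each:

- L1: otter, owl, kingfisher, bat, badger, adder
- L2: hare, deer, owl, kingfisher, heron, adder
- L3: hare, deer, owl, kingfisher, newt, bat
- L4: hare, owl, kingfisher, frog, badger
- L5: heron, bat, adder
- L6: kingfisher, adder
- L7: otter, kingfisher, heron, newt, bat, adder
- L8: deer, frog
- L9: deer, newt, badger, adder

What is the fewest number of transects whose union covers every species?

3

L2, L4, L7 together cover {otter, hare, deer, owl, kingfisher, heron, frog, newt, bat, badger, adder} — every species.
No 2 of the 9 transects cover everything (all 36 pairs fall short), so 3 is minimum.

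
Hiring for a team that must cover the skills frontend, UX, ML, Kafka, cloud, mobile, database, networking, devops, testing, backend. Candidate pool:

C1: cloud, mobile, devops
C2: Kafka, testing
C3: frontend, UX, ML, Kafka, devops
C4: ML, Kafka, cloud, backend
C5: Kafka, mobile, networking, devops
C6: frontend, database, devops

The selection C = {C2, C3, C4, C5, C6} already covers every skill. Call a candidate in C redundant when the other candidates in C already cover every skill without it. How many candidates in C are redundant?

0

Drop C2: testing uncovered — not redundant.
Drop C3: UX uncovered — not redundant.
Drop C4: cloud, backend uncovered — not redundant.
Drop C5: mobile, networking uncovered — not redundant.
Drop C6: database uncovered — not redundant.
None of the candidates in C is redundant.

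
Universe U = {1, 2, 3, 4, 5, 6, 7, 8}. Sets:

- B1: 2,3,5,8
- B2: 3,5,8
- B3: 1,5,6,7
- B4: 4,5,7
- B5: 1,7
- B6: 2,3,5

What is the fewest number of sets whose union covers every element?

B1, B3, B4 together cover {1, 2, 3, 4, 5, 6, 7, 8} — every element.
No 2 of the 6 sets cover everything (all 15 pairs fall short), so 3 is minimum.

3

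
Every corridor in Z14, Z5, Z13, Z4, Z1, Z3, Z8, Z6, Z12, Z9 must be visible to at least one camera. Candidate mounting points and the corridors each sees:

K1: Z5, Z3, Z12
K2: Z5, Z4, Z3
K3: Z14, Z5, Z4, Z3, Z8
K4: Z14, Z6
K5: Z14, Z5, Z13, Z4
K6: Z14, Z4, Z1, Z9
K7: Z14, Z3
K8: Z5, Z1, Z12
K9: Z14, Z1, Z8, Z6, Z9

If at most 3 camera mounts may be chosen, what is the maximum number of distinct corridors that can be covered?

Choosing K1, K5, K9 covers {Z14, Z5, Z13, Z4, Z1, Z3, Z8, Z6, Z12, Z9} — 10 corridors.
That is all 10 corridors.

10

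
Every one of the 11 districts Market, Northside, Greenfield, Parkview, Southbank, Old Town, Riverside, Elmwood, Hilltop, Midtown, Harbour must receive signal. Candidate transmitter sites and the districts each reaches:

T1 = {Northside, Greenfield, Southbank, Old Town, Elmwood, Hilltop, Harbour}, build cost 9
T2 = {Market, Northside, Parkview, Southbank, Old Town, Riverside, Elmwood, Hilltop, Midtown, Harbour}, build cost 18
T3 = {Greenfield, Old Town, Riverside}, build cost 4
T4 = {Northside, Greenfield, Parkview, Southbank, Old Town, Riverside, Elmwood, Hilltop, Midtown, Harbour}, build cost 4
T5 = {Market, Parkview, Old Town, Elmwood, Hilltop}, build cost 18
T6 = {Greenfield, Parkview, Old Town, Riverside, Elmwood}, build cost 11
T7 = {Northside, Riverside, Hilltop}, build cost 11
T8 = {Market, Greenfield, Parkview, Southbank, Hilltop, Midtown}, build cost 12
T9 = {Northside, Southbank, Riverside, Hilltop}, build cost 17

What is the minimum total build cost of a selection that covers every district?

T4, T8 cover every district at build cost 4 + 12 = 16.
Any cover uses at least 2 transmitter sites; among all covering selections none totals below 16.

16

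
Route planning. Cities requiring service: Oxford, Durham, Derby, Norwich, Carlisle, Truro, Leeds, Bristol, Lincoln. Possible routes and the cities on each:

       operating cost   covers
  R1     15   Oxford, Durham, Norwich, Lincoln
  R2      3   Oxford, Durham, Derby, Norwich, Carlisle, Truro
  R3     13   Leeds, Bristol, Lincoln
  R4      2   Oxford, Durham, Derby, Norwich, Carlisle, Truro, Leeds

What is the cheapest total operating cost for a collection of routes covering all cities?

15

R3, R4 cover every city at operating cost 13 + 2 = 15.
Any cover uses at least 2 routes; among all covering selections none totals below 15.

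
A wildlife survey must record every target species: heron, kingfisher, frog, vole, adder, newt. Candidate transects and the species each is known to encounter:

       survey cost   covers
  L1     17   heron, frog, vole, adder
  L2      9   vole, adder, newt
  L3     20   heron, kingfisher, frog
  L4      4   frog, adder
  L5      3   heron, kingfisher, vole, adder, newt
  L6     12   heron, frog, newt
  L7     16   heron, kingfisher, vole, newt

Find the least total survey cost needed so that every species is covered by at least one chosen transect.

7

L4, L5 cover every species at survey cost 4 + 3 = 7.
Any cover uses at least 2 transects; among all covering selections none totals below 7.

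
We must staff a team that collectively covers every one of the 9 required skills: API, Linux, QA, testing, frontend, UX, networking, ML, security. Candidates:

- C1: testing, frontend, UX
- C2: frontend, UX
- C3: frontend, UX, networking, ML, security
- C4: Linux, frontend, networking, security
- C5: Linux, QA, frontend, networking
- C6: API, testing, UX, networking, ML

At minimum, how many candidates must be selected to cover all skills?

C3, C5, C6 together cover {API, Linux, QA, testing, frontend, UX, networking, ML, security} — every skill.
No 2 of the 6 candidates cover everything (all 15 pairs fall short), so 3 is minimum.

3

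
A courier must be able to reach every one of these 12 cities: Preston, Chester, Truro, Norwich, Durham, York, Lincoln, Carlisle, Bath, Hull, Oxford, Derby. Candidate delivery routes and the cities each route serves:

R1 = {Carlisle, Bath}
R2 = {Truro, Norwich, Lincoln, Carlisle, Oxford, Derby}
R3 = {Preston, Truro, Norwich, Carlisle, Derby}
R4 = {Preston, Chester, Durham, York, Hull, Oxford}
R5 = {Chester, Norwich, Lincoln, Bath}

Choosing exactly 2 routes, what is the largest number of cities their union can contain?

Choosing R2, R4 covers {Preston, Chester, Truro, Norwich, Durham, York, Lincoln, Carlisle, Hull, Oxford, Derby} — 11 cities.
No choice of 2 routes does better; here Bath is left uncovered.

11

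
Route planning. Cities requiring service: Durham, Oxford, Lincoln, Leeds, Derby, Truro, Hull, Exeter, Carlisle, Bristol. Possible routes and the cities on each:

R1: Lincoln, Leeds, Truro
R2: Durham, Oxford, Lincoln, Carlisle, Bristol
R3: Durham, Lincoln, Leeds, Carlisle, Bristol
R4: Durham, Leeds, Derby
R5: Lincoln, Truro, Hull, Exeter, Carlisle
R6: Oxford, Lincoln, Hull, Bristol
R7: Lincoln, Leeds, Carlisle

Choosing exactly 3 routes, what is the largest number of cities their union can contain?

10

Choosing R2, R4, R5 covers {Durham, Oxford, Lincoln, Leeds, Derby, Truro, Hull, Exeter, Carlisle, Bristol} — 10 cities.
That is all 10 cities.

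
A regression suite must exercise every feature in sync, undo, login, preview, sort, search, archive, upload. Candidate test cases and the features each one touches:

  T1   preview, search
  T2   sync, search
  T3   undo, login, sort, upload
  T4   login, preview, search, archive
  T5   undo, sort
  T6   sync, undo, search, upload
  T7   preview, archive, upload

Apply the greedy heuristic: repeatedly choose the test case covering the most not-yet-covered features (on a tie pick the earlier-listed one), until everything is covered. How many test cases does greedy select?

3

Pick 1: T3 covers 4 new features (undo, login, sort, upload).
Pick 2: T4 covers 3 new features (preview, search, archive).
Pick 3: T2 covers 1 new features (sync).
Greedy uses 3 test cases.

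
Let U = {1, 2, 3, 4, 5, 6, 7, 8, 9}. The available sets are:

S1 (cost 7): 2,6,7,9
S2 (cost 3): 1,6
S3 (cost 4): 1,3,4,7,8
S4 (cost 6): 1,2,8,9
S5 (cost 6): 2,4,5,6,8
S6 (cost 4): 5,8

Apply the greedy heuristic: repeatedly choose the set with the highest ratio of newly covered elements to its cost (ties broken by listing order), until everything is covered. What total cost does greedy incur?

Pick 1: S3 adds 5 new (1, 3, 4, 7, 8) at cost 4 (ratio 5/4).
Pick 2: S5 adds 3 new (2, 5, 6) at cost 6 (ratio 3/6).
Pick 3: S4 adds 1 new (9) at cost 6 (ratio 1/6).
Greedy total cost: 4 + 6 + 6 = 16. (The true optimum is 15, so greedy overshoots here.)

16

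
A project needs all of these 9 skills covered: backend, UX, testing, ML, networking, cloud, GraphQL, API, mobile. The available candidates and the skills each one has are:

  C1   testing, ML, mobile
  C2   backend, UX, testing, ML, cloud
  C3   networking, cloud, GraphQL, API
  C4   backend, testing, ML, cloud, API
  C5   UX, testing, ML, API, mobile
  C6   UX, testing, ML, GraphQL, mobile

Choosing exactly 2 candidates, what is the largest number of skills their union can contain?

Choosing C2, C3 covers {backend, UX, testing, ML, networking, cloud, GraphQL, API} — 8 skills.
No choice of 2 candidates does better; here mobile is left uncovered.

8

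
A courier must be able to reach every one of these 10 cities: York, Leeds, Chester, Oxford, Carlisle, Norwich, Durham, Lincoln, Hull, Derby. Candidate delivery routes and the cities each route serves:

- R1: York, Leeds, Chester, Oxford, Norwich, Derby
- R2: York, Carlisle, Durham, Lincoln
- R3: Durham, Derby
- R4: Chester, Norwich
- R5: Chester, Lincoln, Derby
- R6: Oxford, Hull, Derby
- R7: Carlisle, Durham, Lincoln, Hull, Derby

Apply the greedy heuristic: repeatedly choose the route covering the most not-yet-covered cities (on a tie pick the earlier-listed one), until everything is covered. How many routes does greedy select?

2

Pick 1: R1 covers 6 new cities (York, Leeds, Chester, Oxford, Norwich, Derby).
Pick 2: R7 covers 4 new cities (Carlisle, Durham, Lincoln, Hull).
Greedy uses 2 routes.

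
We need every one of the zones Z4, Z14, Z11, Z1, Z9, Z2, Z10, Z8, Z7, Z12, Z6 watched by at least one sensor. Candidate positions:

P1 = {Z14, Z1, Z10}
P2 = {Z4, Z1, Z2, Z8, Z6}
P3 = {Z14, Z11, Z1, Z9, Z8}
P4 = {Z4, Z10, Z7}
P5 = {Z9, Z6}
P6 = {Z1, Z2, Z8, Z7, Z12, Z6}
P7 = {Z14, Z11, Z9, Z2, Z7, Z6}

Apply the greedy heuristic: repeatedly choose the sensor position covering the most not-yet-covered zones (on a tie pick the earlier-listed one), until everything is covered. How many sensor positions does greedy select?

Pick 1: P6 covers 6 new zones (Z1, Z2, Z8, Z7, Z12, Z6).
Pick 2: P3 covers 3 new zones (Z14, Z11, Z9).
Pick 3: P4 covers 2 new zones (Z4, Z10).
Greedy uses 3 sensor positions.

3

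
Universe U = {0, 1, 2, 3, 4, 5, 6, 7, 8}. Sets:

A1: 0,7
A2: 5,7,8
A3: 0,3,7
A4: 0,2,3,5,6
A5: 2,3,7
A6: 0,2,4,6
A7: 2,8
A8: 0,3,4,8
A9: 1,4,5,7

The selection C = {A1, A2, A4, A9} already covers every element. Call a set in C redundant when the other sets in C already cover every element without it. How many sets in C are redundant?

1

Drop A1: the rest still cover every element — redundant.
Drop A2: 8 uncovered — not redundant.
Drop A4: 2, 3, 6 uncovered — not redundant.
Drop A9: 1, 4 uncovered — not redundant.
1 redundant: A1.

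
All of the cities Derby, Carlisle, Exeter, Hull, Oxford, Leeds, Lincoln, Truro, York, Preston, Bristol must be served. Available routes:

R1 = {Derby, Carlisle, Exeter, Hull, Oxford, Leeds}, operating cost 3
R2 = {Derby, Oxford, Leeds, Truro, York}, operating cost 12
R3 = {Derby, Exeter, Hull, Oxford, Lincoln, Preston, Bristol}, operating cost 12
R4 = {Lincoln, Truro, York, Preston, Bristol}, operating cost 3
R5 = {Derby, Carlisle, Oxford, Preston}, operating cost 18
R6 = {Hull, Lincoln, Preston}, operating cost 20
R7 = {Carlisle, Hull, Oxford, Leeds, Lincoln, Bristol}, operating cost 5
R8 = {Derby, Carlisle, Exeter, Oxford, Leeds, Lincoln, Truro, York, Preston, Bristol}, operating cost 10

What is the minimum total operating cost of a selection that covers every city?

R1, R4 cover every city at operating cost 3 + 3 = 6.
Any cover uses at least 2 routes; among all covering selections none totals below 6.

6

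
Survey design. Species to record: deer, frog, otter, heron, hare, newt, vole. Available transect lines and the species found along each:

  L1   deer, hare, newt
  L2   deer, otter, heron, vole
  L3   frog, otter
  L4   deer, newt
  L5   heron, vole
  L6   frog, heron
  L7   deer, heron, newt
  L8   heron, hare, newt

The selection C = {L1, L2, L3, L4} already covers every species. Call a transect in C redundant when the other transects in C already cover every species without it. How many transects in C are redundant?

1

Drop L1: hare uncovered — not redundant.
Drop L2: heron, vole uncovered — not redundant.
Drop L3: frog uncovered — not redundant.
Drop L4: the rest still cover every species — redundant.
1 redundant: L4.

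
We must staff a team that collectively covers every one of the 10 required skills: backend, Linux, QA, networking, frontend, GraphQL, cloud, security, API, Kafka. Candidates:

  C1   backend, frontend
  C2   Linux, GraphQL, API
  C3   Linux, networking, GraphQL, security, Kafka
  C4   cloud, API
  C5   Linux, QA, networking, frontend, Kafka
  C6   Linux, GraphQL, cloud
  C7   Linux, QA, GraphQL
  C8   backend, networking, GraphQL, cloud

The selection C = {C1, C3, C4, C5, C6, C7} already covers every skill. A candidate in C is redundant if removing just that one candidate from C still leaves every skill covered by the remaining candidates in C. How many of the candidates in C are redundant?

Drop C1: backend uncovered — not redundant.
Drop C3: security uncovered — not redundant.
Drop C4: API uncovered — not redundant.
Drop C5: the rest still cover every skill — redundant.
Drop C6: the rest still cover every skill — redundant.
Drop C7: the rest still cover every skill — redundant.
3 redundant: C5, C6, C7.

3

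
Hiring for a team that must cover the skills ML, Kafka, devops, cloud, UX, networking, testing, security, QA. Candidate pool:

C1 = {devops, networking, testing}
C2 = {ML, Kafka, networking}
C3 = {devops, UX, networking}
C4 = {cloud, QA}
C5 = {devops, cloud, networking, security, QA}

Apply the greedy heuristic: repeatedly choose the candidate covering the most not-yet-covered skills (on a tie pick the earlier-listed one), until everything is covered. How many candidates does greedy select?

4

Pick 1: C5 covers 5 new skills (devops, cloud, networking, security, QA).
Pick 2: C2 covers 2 new skills (ML, Kafka).
Pick 3: C1 covers 1 new skills (testing).
Pick 4: C3 covers 1 new skills (UX).
Greedy uses 4 candidates.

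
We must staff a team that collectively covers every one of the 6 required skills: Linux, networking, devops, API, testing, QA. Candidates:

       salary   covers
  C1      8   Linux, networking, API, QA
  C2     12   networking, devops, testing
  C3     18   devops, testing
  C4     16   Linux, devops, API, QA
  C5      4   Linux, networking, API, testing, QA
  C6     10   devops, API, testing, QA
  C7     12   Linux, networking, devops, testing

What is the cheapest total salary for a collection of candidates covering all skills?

C5, C6 cover every skill at salary 4 + 10 = 14.
Any cover uses at least 2 candidates; among all covering selections none totals below 14.

14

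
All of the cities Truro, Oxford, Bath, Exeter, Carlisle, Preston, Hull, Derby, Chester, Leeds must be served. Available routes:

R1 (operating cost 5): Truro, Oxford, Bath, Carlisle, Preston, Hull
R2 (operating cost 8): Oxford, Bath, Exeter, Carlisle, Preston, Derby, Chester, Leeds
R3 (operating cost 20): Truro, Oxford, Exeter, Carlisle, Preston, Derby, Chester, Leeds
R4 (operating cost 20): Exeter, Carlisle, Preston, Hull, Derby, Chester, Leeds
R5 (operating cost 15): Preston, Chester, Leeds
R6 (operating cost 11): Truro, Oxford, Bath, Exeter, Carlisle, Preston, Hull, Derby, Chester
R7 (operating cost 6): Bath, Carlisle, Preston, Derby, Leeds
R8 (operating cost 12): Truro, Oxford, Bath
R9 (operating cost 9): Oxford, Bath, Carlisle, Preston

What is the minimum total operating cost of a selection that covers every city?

13

R1, R2 cover every city at operating cost 5 + 8 = 13.
Any cover uses at least 2 routes; among all covering selections none totals below 13.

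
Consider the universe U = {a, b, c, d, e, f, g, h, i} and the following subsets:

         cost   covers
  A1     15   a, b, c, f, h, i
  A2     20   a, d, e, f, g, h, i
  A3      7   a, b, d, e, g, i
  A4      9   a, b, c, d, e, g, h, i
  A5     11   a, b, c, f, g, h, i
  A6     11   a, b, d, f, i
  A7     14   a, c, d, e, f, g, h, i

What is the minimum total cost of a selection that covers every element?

18

A3, A5 cover every element at cost 7 + 11 = 18.
Any cover uses at least 2 sets; among all covering selections none totals below 18.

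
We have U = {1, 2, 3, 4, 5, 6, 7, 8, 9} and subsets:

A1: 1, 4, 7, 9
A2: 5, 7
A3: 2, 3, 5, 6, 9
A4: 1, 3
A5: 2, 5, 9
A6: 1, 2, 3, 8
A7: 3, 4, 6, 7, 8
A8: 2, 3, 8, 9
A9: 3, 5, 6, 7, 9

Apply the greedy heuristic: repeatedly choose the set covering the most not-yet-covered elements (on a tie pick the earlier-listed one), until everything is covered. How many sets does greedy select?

Pick 1: A3 covers 5 new elements (2, 3, 5, 6, 9).
Pick 2: A1 covers 3 new elements (1, 4, 7).
Pick 3: A6 covers 1 new elements (8).
Greedy uses 3 sets.

3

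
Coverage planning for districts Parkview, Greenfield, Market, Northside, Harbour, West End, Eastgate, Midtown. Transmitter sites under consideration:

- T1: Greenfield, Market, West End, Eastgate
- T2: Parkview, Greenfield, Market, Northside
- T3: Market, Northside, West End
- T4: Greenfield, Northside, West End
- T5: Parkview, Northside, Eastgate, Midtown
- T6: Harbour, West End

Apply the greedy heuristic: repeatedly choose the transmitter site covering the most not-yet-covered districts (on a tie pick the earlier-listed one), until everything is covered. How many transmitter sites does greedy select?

3

Pick 1: T1 covers 4 new districts (Greenfield, Market, West End, Eastgate).
Pick 2: T5 covers 3 new districts (Parkview, Northside, Midtown).
Pick 3: T6 covers 1 new districts (Harbour).
Greedy uses 3 transmitter sites.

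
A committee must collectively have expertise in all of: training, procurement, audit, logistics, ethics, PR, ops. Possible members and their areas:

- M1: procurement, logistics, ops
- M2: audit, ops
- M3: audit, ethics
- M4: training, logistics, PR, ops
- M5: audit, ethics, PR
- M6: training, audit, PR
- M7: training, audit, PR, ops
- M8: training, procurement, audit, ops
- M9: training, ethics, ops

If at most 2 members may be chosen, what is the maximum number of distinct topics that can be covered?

6

Choosing M1, M5 covers {procurement, audit, logistics, ethics, PR, ops} — 6 topics.
No choice of 2 members does better; here training is left uncovered.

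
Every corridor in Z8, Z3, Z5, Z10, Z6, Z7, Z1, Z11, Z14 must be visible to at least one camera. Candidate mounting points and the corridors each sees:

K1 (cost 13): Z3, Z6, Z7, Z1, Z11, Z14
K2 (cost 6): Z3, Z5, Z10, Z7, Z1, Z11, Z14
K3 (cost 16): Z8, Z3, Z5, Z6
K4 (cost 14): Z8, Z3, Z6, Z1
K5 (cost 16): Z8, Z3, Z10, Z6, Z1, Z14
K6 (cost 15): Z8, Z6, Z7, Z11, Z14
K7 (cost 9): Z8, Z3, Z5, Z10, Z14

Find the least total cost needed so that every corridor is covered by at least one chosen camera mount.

20

K2, K4 cover every corridor at cost 6 + 14 = 20.
Any cover uses at least 2 camera mounts; among all covering selections none totals below 20.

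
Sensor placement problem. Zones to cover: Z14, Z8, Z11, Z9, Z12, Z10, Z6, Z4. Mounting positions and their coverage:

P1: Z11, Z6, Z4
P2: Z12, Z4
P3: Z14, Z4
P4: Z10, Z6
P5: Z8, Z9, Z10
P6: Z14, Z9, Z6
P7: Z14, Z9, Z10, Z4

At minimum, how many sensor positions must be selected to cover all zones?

4

P1, P2, P3, P5 together cover {Z14, Z8, Z11, Z9, Z12, Z10, Z6, Z4} — every zone.
No 3 of the 7 sensor positions cover everything (all 35 triples fall short), so 4 is minimum.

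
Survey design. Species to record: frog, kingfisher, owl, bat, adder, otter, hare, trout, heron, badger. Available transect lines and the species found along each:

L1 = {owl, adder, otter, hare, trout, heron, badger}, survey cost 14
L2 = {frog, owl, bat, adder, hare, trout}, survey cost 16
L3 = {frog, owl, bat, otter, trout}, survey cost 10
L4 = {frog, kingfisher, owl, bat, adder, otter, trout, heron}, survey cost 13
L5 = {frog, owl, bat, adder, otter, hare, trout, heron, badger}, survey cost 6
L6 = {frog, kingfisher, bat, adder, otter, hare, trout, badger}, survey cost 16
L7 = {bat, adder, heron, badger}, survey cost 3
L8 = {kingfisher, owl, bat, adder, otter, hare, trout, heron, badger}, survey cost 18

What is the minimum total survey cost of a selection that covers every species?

L4, L5 cover every species at survey cost 13 + 6 = 19.
Any cover uses at least 2 transects; among all covering selections none totals below 19.

19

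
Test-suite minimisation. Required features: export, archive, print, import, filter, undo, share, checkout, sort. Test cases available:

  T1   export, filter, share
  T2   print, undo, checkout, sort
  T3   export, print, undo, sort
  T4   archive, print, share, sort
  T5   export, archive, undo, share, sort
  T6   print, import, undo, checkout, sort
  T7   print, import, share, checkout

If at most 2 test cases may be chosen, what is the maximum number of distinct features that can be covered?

Choosing T1, T6 covers {export, print, import, filter, undo, share, checkout, sort} — 8 features.
No choice of 2 test cases does better; here archive is left uncovered.

8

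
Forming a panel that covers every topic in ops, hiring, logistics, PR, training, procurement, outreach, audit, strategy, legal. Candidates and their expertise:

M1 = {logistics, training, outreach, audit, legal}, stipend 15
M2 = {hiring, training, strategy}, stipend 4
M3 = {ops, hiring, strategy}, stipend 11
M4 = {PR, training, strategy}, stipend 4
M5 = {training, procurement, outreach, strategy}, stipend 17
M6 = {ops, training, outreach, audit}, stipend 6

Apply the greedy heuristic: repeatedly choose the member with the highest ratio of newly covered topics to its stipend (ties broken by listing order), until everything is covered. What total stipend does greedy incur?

Pick 1: M2 adds 3 new (hiring, training, strategy) at stipend 4 (ratio 3/4).
Pick 2: M6 adds 3 new (ops, outreach, audit) at stipend 6 (ratio 3/6).
Pick 3: M4 adds 1 new (PR) at stipend 4 (ratio 1/4).
Pick 4: M1 adds 2 new (logistics, legal) at stipend 15 (ratio 2/15).
Pick 5: M5 adds 1 new (procurement) at stipend 17 (ratio 1/17).
Greedy total stipend: 4 + 6 + 4 + 15 + 17 = 46.

46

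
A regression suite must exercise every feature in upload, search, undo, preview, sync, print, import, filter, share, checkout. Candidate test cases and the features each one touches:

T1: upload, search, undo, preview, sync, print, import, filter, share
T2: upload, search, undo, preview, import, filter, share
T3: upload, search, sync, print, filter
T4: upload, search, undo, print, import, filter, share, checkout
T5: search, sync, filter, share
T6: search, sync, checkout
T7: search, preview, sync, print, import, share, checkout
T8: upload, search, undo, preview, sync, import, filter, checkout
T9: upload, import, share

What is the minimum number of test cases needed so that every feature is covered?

2

T1, T4 together cover {upload, search, undo, preview, sync, print, import, filter, share, checkout} — every feature.
No single test case contains all 10 features, so 2 is optimal.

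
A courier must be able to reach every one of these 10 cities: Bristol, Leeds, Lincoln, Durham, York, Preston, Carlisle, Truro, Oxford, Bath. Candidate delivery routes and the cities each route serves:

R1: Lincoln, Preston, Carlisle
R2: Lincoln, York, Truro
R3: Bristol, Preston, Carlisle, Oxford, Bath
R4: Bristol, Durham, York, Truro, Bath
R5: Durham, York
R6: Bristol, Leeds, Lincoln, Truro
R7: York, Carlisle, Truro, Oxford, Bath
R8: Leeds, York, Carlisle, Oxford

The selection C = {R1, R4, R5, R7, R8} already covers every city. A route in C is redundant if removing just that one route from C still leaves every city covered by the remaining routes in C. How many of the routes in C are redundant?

2

Drop R1: Lincoln, Preston uncovered — not redundant.
Drop R4: Bristol uncovered — not redundant.
Drop R5: the rest still cover every city — redundant.
Drop R7: the rest still cover every city — redundant.
Drop R8: Leeds uncovered — not redundant.
2 redundant: R5, R7.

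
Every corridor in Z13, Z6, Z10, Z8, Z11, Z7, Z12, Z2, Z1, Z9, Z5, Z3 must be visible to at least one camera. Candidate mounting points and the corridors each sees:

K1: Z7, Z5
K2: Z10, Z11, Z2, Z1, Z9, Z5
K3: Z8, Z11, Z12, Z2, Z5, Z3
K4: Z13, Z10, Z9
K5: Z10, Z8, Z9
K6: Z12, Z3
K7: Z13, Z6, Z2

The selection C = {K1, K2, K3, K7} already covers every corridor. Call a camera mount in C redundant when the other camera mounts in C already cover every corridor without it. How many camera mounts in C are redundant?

Drop K1: Z7 uncovered — not redundant.
Drop K2: Z10, Z1, Z9 uncovered — not redundant.
Drop K3: Z8, Z12, Z3 uncovered — not redundant.
Drop K7: Z13, Z6 uncovered — not redundant.
None of the camera mounts in C is redundant.

0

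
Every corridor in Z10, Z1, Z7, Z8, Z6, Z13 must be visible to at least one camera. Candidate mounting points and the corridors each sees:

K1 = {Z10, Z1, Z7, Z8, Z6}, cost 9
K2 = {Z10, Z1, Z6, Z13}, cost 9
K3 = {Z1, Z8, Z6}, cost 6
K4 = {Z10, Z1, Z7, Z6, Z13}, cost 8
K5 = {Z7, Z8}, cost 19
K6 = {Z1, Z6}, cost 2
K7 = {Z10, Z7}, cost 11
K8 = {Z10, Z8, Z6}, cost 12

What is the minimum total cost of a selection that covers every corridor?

K3, K4 cover every corridor at cost 6 + 8 = 14.
Any cover uses at least 2 camera mounts; among all covering selections none totals below 14.

14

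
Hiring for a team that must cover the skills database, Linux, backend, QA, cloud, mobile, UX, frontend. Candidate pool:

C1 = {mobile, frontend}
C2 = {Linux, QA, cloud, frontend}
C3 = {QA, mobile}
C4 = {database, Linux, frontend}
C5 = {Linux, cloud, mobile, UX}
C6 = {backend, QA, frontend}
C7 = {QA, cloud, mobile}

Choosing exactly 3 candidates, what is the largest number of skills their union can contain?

Choosing C4, C5, C6 covers {database, Linux, backend, QA, cloud, mobile, UX, frontend} — 8 skills.
That is all 8 skills.

8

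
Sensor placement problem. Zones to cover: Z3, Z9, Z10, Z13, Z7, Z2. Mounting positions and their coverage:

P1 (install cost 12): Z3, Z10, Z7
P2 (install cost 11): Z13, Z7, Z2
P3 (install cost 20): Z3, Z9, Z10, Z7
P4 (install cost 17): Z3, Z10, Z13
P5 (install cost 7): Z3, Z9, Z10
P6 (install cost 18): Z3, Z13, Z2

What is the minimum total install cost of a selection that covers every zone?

P2, P5 cover every zone at install cost 11 + 7 = 18.
Any cover uses at least 2 sensor positions; among all covering selections none totals below 18.

18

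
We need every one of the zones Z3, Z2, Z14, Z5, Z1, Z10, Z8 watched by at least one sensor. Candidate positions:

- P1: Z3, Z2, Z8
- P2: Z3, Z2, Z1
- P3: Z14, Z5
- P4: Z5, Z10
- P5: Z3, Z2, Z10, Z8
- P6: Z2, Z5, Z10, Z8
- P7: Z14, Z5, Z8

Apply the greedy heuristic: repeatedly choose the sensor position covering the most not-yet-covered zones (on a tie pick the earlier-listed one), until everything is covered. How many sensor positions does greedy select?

Pick 1: P5 covers 4 new zones (Z3, Z2, Z10, Z8).
Pick 2: P3 covers 2 new zones (Z14, Z5).
Pick 3: P2 covers 1 new zones (Z1).
Greedy uses 3 sensor positions.

3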